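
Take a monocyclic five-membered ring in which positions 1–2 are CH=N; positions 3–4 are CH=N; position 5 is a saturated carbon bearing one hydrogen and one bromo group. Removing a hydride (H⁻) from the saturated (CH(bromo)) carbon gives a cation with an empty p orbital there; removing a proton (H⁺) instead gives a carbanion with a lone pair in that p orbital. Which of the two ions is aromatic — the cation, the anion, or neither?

The anion

In both ions every ring atom is sp² and contributes a p orbital, so both rings are fully conjugated.
Cation: 2 × 2 + 0 = 4 π electrons → 4(1), antiaromatic.
Anion: 2 × 2 + 2 = 6 π electrons → 4(1)+2, aromatic.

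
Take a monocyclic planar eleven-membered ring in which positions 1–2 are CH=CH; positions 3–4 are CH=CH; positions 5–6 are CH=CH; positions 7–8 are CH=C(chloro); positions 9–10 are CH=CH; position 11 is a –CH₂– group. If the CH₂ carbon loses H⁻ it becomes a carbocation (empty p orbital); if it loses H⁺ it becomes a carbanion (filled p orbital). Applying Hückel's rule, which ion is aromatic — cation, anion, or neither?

The cation

In both ions every ring atom is sp² and contributes a p orbital, so both rings are fully conjugated.
Cation: 5 × 2 + 0 = 10 π electrons → 4(2)+2, aromatic.
Anion: 5 × 2 + 2 = 12 π electrons → 4(3), antiaromatic.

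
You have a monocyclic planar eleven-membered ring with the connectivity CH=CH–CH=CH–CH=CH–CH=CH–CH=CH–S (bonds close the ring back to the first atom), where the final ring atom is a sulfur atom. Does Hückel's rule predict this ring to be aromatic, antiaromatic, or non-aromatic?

Antiaromatic

Every ring atom contributes a p orbital perpendicular to the ring (each doubly-bonded ring atom is sp² with one p-orbital electron; the sulfur donates one lone pair from its p orbital), so the π system is cyclic and fully conjugated.
Tallying contributions gives 5 × 2 = 10 from the double-bond units + 2 from the S atom = 12.
With 12 = 4·3 π electrons, Hückel's rule classifies the planar ring as antiaromatic.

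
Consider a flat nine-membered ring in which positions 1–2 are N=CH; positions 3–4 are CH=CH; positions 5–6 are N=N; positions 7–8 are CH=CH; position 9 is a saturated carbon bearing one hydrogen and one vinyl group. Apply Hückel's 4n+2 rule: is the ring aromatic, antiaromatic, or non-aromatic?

At the CH(vinyl) position, that saturated carbon is sp³ and has no p orbital in the ring π system; the ring's p-orbital overlap is broken there.
Broken conjugation rules out both aromaticity and antiaromaticity.

Non-aromatic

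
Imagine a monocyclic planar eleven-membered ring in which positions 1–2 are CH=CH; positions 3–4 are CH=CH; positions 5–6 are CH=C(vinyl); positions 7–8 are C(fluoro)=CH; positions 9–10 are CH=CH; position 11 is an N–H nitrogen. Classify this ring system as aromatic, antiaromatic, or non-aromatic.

Antiaromatic

All ring atoms are sp² and supply a p orbital to the ring (each doubly-bonded ring atom is sp² with one p-orbital electron; the pyrrole-type nitrogen donates its lone pair from the p orbital); the conjugation is uninterrupted.
Adding the contributions, 5 × 2 = 10 from the double-bond units + 2 from the NH atom = 12.
A 4n π count (12, n = 3) in a planar conjugated ring means antiaromatic.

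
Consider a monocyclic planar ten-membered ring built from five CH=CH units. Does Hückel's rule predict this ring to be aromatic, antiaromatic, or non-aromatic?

Check conjugation: the double-bond atoms are sp², each contributing one p electron — every position has a p orbital, so the cyclic π system is continuous.
Adding the contributions, 5 × 2 = 10 from the 5 double-bond units.
10 = 4(2) + 2, which satisfies Hückel's 4n+2 rule.

Aromatic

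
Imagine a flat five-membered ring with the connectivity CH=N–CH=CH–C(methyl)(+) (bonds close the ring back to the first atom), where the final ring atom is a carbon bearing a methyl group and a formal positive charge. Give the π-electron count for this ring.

All ring atoms are sp² and supply a p orbital to the ring (every atom in a ring double bond is sp² and brings one electron to the p orbital; each sp² =N– keeps its lone pair in-plane and puts one electron into the π system; the carbocation has an empty p orbital); the conjugation is uninterrupted.
Adding the contributions, 2 × 2 = 4 from the double-bond units + 0 from the C(methyl)(+) atom = 4.

4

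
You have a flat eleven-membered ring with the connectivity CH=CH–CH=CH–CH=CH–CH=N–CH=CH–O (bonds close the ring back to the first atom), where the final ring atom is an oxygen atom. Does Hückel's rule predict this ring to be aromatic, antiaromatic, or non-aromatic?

The p orbitals form a continuous loop: every atom in a ring double bond is sp² and brings one electron to the p orbital; each sp² =N– keeps its lone pair in-plane and puts one electron into the π system; the oxygen donates one lone pair from its p orbital. The ring is fully conjugated.
Adding the contributions, 5 × 2 = 10 from the double-bond units + 2 from the O atom = 12.
A 4n π count (12, n = 3) in a planar conjugated ring means antiaromatic.

Antiaromatic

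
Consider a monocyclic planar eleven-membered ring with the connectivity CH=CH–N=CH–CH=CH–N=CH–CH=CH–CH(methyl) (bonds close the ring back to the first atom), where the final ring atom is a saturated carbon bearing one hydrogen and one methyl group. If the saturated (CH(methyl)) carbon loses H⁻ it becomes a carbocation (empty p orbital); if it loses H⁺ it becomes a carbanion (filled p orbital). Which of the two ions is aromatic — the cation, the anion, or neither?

In either ion the ring is fully conjugated: every atom, including the new sp² carbon, supplies a p orbital.
Cation: 5 × 2 + 0 = 10 π electrons → 4(2)+2, aromatic.
Anion: 5 × 2 + 2 = 12 π electrons → 4(3), antiaromatic.

The cation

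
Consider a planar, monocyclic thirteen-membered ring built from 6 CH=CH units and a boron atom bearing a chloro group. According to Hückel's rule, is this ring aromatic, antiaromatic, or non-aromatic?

Antiaromatic

The p orbitals form a continuous loop: each doubly-bonded ring atom is sp² with one p-orbital electron; the boron has an empty p orbital. The ring is fully conjugated.
Adding the contributions, 6 × 2 = 12 from the double-bond units + 0 from the B(chloro) atom = 12.
With 12 = 4·3 π electrons, Hückel's rule classifies the planar ring as antiaromatic.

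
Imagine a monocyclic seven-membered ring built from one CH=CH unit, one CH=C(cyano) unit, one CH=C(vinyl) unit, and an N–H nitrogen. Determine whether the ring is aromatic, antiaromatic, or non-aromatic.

Antiaromatic

Check conjugation: every atom in a ring double bond is sp² and brings one electron to the p orbital; the pyrrole-type nitrogen donates its lone pair from the p orbital — every position has a p orbital, so the cyclic π system is continuous.
Counting π electrons: 3 × 2 = 6 from the double-bond units + 2 from the NH atom = 8.
With 8 = 4·2 π electrons, Hückel's rule classifies the planar ring as antiaromatic.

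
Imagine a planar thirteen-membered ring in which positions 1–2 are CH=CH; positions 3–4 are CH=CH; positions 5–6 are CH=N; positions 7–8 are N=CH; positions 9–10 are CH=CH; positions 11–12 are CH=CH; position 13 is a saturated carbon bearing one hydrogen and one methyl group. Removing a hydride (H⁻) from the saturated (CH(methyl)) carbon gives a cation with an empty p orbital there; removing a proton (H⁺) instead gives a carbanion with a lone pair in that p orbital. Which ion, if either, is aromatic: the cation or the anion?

In either ion the ring is fully conjugated: every atom, including the new sp² carbon, supplies a p orbital.
Cation: 6 × 2 + 0 = 12 π electrons → 4(3), antiaromatic.
Anion: 6 × 2 + 2 = 14 π electrons → 4(3)+2, aromatic.

The anion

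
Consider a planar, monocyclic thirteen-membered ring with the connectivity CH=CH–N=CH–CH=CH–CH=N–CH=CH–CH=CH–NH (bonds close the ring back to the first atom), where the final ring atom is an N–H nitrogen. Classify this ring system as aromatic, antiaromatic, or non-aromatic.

Aromatic

Every ring atom contributes a p orbital perpendicular to the ring (the double-bond atoms are sp², each contributing one p electron; each sp² =N– keeps its lone pair in-plane and puts one electron into the π system; the pyrrole-type nitrogen donates its lone pair from the p orbital), so the π system is cyclic and fully conjugated.
π-electron count: 6 × 2 = 12 from the double-bond units + 2 from the NH atom = 14.
Since 14 = 4·3 + 2, the ring meets the 4n+2 criterion.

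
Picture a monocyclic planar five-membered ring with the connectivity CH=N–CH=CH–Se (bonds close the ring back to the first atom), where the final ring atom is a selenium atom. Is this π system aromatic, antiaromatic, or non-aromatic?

Aromatic

Every ring atom contributes a p orbital perpendicular to the ring (the double-bond atoms are sp², each contributing one p electron; each sp² =N– keeps its lone pair in-plane and puts one electron into the π system; the selenium donates one lone pair from its p orbital), so the π system is cyclic and fully conjugated.
Adding the contributions, 2 × 2 = 4 from the double-bond units + 2 from the Se atom = 6.
That gives a 4n+2 count (6, n = 1).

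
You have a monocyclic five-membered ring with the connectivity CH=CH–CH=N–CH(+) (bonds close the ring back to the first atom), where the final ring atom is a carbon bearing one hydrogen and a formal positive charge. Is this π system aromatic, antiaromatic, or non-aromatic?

Every ring atom contributes a p orbital perpendicular to the ring (the double-bond atoms are sp², each contributing one p electron; the doubly-bonded nitrogens are pyridine-type — their lone pairs lie in the ring plane, leaving one electron in the p orbital; the carbocation has an empty p orbital), so the π system is cyclic and fully conjugated.
Counting π electrons: 2 × 2 = 4 from the double-bond units + 0 from the CH(+) atom = 4.
4 is a 4n count (n = 1), so the planar conjugated ring is antiaromatic.

Antiaromatic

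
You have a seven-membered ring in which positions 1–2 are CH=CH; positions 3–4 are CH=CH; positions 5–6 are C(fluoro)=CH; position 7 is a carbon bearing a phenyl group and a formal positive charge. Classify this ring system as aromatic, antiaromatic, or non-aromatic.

Aromatic

Check conjugation: each doubly-bonded ring atom is sp² with one p-orbital electron; the carbocation has an empty p orbital — every position has a p orbital, so the cyclic π system is continuous.
Tallying contributions gives 3 × 2 = 6 from the double-bond units + 0 from the C(phenyl)(+) atom = 6.
6 = 4(1) + 2, which satisfies Hückel's 4n+2 rule.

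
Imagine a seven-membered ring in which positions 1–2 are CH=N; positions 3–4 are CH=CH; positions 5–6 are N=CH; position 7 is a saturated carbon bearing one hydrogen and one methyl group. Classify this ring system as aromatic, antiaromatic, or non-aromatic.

Non-aromatic

The CH(methyl) carbon is saturated: that saturated carbon is sp³ and has no p orbital in the ring π system. Conjugation is not continuous around the ring.
Hückel's rule only applies to fully conjugated rings, so this one is simply non-aromatic.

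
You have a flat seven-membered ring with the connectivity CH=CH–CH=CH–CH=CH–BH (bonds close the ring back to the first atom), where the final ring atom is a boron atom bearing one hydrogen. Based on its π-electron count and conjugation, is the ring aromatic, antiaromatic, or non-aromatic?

All ring atoms are sp² and supply a p orbital to the ring (the double-bond atoms are sp², each contributing one p electron; the boron has an empty p orbital); the conjugation is uninterrupted.
Tallying contributions gives 3 × 2 = 6 from the double-bond units + 0 from the BH atom = 6.
Since 6 = 4·1 + 2, the ring meets the 4n+2 criterion.

Aromatic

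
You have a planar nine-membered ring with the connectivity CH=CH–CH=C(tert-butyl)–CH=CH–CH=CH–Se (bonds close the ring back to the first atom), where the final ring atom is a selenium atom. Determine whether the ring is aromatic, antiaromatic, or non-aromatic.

Check conjugation: each doubly-bonded ring atom is sp² with one p-orbital electron; the selenium donates one lone pair from its p orbital — every position has a p orbital, so the cyclic π system is continuous.
Adding the contributions, 4 × 2 = 8 from the double-bond units + 2 from the Se atom = 10.
Since 10 = 4·2 + 2, the ring meets the 4n+2 criterion.

Aromatic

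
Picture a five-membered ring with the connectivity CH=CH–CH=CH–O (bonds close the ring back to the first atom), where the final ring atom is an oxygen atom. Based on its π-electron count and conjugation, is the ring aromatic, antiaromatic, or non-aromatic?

Check conjugation: the double-bond atoms are sp², each contributing one p electron; the oxygen donates one lone pair from its p orbital — every position has a p orbital, so the cyclic π system is continuous.
Adding the contributions, 2 × 2 = 4 from the double-bond units + 2 from the O atom = 6.
6 = 4(1) + 2, which satisfies Hückel's 4n+2 rule.
This is furan.

Aromatic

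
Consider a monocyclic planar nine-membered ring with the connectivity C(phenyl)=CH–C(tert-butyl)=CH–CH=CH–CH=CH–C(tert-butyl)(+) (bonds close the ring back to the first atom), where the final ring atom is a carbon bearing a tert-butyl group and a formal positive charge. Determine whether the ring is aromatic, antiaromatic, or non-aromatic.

Every ring atom contributes a p orbital perpendicular to the ring (each doubly-bonded ring atom is sp² with one p-orbital electron; the carbocation has an empty p orbital), so the π system is cyclic and fully conjugated.
Adding the contributions, 4 × 2 = 8 from the double-bond units + 0 from the C(tert-butyl)(+) atom = 8.
8 is a 4n count (n = 2), so the planar conjugated ring is antiaromatic.

Antiaromatic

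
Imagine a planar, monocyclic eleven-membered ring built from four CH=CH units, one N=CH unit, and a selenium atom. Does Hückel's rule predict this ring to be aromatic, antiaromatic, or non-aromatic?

The p orbitals form a continuous loop: every atom in a ring double bond is sp² and brings one electron to the p orbital; each =N– nitrogen is pyridine-type (lone pair in the sp² plane, one electron in the p orbital); the selenium donates one lone pair from its p orbital. The ring is fully conjugated.
π-electron count: 5 × 2 = 10 from the double-bond units + 2 from the Se atom = 12.
With 12 = 4·3 π electrons, Hückel's rule classifies the planar ring as antiaromatic.

Antiaromatic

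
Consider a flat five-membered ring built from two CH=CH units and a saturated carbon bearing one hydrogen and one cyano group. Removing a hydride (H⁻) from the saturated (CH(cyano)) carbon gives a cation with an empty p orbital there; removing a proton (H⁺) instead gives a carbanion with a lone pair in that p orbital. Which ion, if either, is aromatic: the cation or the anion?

The anion

In either ion the ring is fully conjugated: every atom, including the new sp² carbon, supplies a p orbital.
Cation: 2 × 2 + 0 = 4 π electrons → 4(1), antiaromatic.
Anion: 2 × 2 + 2 = 6 π electrons → 4(1)+2, aromatic.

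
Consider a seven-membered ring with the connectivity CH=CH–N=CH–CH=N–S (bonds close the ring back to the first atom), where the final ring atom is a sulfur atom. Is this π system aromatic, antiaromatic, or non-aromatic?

Antiaromatic

Check conjugation: every atom in a ring double bond is sp² and brings one electron to the p orbital; each =N– nitrogen is pyridine-type (lone pair in the sp² plane, one electron in the p orbital); the sulfur donates one lone pair from its p orbital — every position has a p orbital, so the cyclic π system is continuous.
π-electron count: 3 × 2 = 6 from the double-bond units + 2 from the S atom = 8.
8 is a 4n count (n = 2), so the planar conjugated ring is antiaromatic.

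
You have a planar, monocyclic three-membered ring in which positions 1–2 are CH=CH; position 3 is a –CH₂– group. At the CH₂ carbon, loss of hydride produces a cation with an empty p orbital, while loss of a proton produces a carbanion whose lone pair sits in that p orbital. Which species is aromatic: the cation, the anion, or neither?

The cation

Both ions have a continuous loop of p orbitals — each ring atom is sp².
Cation: 1 × 2 + 0 = 2 π electrons → 4(0)+2, aromatic.
Anion: 1 × 2 + 2 = 4 π electrons → 4(1), antiaromatic.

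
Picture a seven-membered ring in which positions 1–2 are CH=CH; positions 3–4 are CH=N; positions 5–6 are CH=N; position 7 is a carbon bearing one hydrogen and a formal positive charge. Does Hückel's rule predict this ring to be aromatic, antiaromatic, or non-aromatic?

All ring atoms are sp² and supply a p orbital to the ring (every atom in a ring double bond is sp² and brings one electron to the p orbital; each sp² =N– keeps its lone pair in-plane and puts one electron into the π system; the carbocation has an empty p orbital); the conjugation is uninterrupted.
Tallying contributions gives 3 × 2 = 6 from the double-bond units + 0 from the CH(+) atom = 6.
That gives a 4n+2 count (6, n = 1).

Aromatic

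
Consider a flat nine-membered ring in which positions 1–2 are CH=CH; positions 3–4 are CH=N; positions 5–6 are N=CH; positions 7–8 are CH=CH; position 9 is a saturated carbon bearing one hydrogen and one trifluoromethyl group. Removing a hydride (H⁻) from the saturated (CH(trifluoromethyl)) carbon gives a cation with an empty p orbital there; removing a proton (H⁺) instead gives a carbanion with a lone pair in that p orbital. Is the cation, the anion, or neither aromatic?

In both ions every ring atom is sp² and contributes a p orbital, so both rings are fully conjugated.
Cation: 4 × 2 + 0 = 8 π electrons → 4(2), antiaromatic.
Anion: 4 × 2 + 2 = 10 π electrons → 4(2)+2, aromatic.

The anion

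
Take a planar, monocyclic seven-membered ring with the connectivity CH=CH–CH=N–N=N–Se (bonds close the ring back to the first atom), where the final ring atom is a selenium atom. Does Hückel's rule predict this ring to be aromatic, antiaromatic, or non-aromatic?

Antiaromatic

Every ring atom contributes a p orbital perpendicular to the ring (every atom in a ring double bond is sp² and brings one electron to the p orbital; the doubly-bonded nitrogens are pyridine-type — their lone pairs lie in the ring plane, leaving one electron in the p orbital; the selenium donates one lone pair from its p orbital), so the π system is cyclic and fully conjugated.
Counting π electrons: 3 × 2 = 6 from the double-bond units + 2 from the Se atom = 8.
8 = 4(2); a planar, fully conjugated 4n system is antiaromatic.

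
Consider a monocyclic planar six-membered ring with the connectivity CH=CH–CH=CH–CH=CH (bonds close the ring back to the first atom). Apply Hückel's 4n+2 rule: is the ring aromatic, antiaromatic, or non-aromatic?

Aromatic

All ring atoms are sp² and supply a p orbital to the ring (each doubly-bonded ring atom is sp² with one p-orbital electron); the conjugation is uninterrupted.
Tallying contributions gives 3 × 2 = 6 from the 3 double-bond units.
6 = 4(1) + 2, which satisfies Hückel's 4n+2 rule.
This is benzene.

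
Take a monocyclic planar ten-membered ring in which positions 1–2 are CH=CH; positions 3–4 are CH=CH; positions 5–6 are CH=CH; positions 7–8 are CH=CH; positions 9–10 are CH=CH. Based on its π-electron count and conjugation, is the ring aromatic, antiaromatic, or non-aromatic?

All ring atoms are sp² and supply a p orbital to the ring (every atom in a ring double bond is sp² and brings one electron to the p orbital); the conjugation is uninterrupted.
Counting π electrons: 5 × 2 = 10 from the 5 double-bond units.
Since 10 = 4·2 + 2, the ring meets the 4n+2 criterion.

Aromatic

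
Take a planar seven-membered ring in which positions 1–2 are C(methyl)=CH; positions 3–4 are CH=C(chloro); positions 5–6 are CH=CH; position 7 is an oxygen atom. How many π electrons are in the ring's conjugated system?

8

All ring atoms are sp² and supply a p orbital to the ring (every atom in a ring double bond is sp² and brings one electron to the p orbital; the oxygen donates one lone pair from its p orbital); the conjugation is uninterrupted.
Counting π electrons: 3 × 2 = 6 from the double-bond units + 2 from the O atom = 8.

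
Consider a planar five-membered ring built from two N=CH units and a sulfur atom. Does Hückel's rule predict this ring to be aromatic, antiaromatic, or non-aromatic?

Aromatic

All ring atoms are sp² and supply a p orbital to the ring (each doubly-bonded ring atom is sp² with one p-orbital electron; the doubly-bonded nitrogens are pyridine-type — their lone pairs lie in the ring plane, leaving one electron in the p orbital; the sulfur donates one lone pair from its p orbital); the conjugation is uninterrupted.
π-electron count: 2 × 2 = 4 from the double-bond units + 2 from the S atom = 6.
With 6 π electrons (n = 1), the Hückel 4n+2 condition holds.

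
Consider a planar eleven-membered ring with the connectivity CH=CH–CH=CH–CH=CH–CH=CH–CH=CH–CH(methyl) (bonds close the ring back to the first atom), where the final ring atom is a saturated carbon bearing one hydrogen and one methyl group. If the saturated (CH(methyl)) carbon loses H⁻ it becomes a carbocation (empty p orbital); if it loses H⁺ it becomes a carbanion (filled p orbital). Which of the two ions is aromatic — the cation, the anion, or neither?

In either ion the ring is fully conjugated: every atom, including the new sp² carbon, supplies a p orbital.
Cation: 5 × 2 + 0 = 10 π electrons → 4(2)+2, aromatic.
Anion: 5 × 2 + 2 = 12 π electrons → 4(3), antiaromatic.

The cation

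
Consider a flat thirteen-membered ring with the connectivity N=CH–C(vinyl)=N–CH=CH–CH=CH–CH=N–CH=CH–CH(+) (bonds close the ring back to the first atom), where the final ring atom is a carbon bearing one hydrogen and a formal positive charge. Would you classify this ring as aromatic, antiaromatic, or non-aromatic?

Antiaromatic

Check conjugation: each doubly-bonded ring atom is sp² with one p-orbital electron; each sp² =N– keeps its lone pair in-plane and puts one electron into the π system; the carbocation has an empty p orbital — every position has a p orbital, so the cyclic π system is continuous.
Counting π electrons: 6 × 2 = 12 from the double-bond units + 0 from the CH(+) atom = 12.
With 12 = 4·3 π electrons, Hückel's rule classifies the planar ring as antiaromatic.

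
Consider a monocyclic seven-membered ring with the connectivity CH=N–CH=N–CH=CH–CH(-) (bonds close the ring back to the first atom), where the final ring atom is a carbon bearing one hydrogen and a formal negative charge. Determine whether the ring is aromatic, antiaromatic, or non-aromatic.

Every ring atom contributes a p orbital perpendicular to the ring (every atom in a ring double bond is sp² and brings one electron to the p orbital; each sp² =N– keeps its lone pair in-plane and puts one electron into the π system; the carbanion's lone pair occupies the p orbital), so the π system is cyclic and fully conjugated.
Tallying contributions gives 3 × 2 = 6 from the double-bond units + 2 from the CH(-) atom = 8.
8 is a 4n count (n = 2), so the planar conjugated ring is antiaromatic.

Antiaromatic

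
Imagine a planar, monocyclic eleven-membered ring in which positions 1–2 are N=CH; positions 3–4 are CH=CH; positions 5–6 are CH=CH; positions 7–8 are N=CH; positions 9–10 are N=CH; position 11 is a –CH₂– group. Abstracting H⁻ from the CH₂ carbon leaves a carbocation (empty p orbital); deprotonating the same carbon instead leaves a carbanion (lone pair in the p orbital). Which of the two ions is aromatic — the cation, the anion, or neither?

Once that carbon is sp², every ring atom has a p orbital and both ions are fully conjugated.
Cation: 5 × 2 + 0 = 10 π electrons → 4(2)+2, aromatic.
Anion: 5 × 2 + 2 = 12 π electrons → 4(3), antiaromatic.

The cation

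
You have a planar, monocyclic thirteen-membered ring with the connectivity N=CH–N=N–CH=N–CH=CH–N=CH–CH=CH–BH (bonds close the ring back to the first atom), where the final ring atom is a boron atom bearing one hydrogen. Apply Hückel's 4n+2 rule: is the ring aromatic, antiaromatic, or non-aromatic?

Check conjugation: every atom in a ring double bond is sp² and brings one electron to the p orbital; each sp² =N– keeps its lone pair in-plane and puts one electron into the π system; the boron has an empty p orbital — every position has a p orbital, so the cyclic π system is continuous.
Counting π electrons: 6 × 2 = 12 from the double-bond units + 0 from the BH atom = 12.
12 = 4(3); a planar, fully conjugated 4n system is antiaromatic.

Antiaromatic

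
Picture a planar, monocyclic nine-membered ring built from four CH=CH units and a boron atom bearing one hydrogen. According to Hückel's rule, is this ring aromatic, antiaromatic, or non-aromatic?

Antiaromatic

The p orbitals form a continuous loop: each doubly-bonded ring atom is sp² with one p-orbital electron; the boron has an empty p orbital. The ring is fully conjugated.
Counting π electrons: 4 × 2 = 8 from the double-bond units + 0 from the BH atom = 8.
8 is a 4n count (n = 2), so the planar conjugated ring is antiaromatic.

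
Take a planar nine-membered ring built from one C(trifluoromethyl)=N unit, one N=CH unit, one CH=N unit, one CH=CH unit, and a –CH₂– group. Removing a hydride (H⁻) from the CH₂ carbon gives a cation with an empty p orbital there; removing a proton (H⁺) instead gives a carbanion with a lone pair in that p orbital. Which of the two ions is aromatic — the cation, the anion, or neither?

In both ions every ring atom is sp² and contributes a p orbital, so both rings are fully conjugated.
Cation: 4 × 2 + 0 = 8 π electrons → 4(2), antiaromatic.
Anion: 4 × 2 + 2 = 10 π electrons → 4(2)+2, aromatic.

The anion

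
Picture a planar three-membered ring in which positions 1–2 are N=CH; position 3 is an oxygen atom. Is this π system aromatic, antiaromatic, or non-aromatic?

Antiaromatic

The p orbitals form a continuous loop: the double-bond atoms are sp², each contributing one p electron; each =N– nitrogen is pyridine-type (lone pair in the sp² plane, one electron in the p orbital); the oxygen donates one lone pair from its p orbital. The ring is fully conjugated.
Adding the contributions, 1 × 2 = 2 from the double-bond unit + 2 from the O atom = 4.
4 is a 4n count (n = 1), so the planar conjugated ring is antiaromatic.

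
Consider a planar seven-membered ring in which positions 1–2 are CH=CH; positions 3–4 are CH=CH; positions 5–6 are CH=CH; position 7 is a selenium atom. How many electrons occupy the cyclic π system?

8

Check conjugation: every atom in a ring double bond is sp² and brings one electron to the p orbital; the selenium donates one lone pair from its p orbital — every position has a p orbital, so the cyclic π system is continuous.
Adding the contributions, 3 × 2 = 6 from the double-bond units + 2 from the Se atom = 8.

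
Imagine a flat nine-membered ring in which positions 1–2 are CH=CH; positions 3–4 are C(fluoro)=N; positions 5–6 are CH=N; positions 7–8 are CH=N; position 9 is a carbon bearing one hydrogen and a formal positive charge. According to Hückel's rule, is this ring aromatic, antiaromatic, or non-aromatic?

The p orbitals form a continuous loop: the double-bond atoms are sp², each contributing one p electron; each =N– nitrogen is pyridine-type (lone pair in the sp² plane, one electron in the p orbital); the carbocation has an empty p orbital. The ring is fully conjugated.
Adding the contributions, 4 × 2 = 8 from the double-bond units + 0 from the CH(+) atom = 8.
8 = 4(2); a planar, fully conjugated 4n system is antiaromatic.

Antiaromatic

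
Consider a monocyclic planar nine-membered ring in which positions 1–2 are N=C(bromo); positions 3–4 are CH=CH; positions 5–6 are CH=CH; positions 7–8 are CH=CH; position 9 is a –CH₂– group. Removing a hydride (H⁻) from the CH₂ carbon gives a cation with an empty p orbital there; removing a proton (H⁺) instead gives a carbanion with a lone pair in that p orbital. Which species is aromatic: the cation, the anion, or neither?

The anion

Both ions have a continuous loop of p orbitals — each ring atom is sp².
Cation: 4 × 2 + 0 = 8 π electrons → 4(2), antiaromatic.
Anion: 4 × 2 + 2 = 10 π electrons → 4(2)+2, aromatic.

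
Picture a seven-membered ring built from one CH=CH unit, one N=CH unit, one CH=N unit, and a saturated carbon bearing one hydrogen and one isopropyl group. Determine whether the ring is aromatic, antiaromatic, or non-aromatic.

At the CH(isopropyl) position, that saturated carbon is sp³ and has no p orbital in the ring π system; the ring's p-orbital overlap is broken there.
Hückel's rule only applies to fully conjugated rings, so this one is simply non-aromatic.

Non-aromatic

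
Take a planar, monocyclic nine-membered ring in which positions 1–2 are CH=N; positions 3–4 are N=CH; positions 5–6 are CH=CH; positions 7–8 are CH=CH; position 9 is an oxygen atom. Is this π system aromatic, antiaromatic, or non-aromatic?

Aromatic

The p orbitals form a continuous loop: every atom in a ring double bond is sp² and brings one electron to the p orbital; each sp² =N– keeps its lone pair in-plane and puts one electron into the π system; the oxygen donates one lone pair from its p orbital. The ring is fully conjugated.
Adding the contributions, 4 × 2 = 8 from the double-bond units + 2 from the O atom = 10.
That gives a 4n+2 count (10, n = 2).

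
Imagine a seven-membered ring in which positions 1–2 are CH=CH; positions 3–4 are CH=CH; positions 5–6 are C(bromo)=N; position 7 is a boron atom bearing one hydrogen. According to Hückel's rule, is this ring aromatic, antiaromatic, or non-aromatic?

Aromatic

All ring atoms are sp² and supply a p orbital to the ring (each doubly-bonded ring atom is sp² with one p-orbital electron; the doubly-bonded nitrogens are pyridine-type — their lone pairs lie in the ring plane, leaving one electron in the p orbital; the boron has an empty p orbital); the conjugation is uninterrupted.
π-electron count: 3 × 2 = 6 from the double-bond units + 0 from the BH atom = 6.
With 6 π electrons (n = 1), the Hückel 4n+2 condition holds.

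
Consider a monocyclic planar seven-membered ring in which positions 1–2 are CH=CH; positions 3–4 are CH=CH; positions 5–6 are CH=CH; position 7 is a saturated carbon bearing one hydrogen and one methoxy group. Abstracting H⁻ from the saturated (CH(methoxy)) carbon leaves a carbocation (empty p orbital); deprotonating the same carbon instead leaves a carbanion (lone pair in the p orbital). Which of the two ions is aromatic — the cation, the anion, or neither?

Both ions have a continuous loop of p orbitals — each ring atom is sp².
Cation: 3 × 2 + 0 = 6 π electrons → 4(1)+2, aromatic.
Anion: 3 × 2 + 2 = 8 π electrons → 4(2), antiaromatic.

The cation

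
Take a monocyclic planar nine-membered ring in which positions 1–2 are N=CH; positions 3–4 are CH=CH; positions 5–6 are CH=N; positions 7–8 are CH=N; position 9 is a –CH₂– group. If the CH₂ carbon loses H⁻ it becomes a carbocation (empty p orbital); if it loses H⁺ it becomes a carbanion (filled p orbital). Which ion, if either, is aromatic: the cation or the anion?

The anion

Once that carbon is sp², every ring atom has a p orbital and both ions are fully conjugated.
Cation: 4 × 2 + 0 = 8 π electrons → 4(2), antiaromatic.
Anion: 4 × 2 + 2 = 10 π electrons → 4(2)+2, aromatic.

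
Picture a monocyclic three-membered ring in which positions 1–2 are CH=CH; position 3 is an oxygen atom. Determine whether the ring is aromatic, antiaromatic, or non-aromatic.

Antiaromatic

Check conjugation: every atom in a ring double bond is sp² and brings one electron to the p orbital; the oxygen donates one lone pair from its p orbital — every position has a p orbital, so the cyclic π system is continuous.
Tallying contributions gives 1 × 2 = 2 from the double-bond unit + 2 from the O atom = 4.
4 = 4(1); a planar, fully conjugated 4n system is antiaromatic.
(The species described is oxirene.)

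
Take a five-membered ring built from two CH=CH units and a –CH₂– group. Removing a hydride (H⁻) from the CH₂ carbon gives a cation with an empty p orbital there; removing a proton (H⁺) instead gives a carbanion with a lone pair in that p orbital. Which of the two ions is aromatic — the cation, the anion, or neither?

In either ion the ring is fully conjugated: every atom, including the new sp² carbon, supplies a p orbital.
Cation: 2 × 2 + 0 = 4 π electrons → 4(1), antiaromatic.
Anion: 2 × 2 + 2 = 6 π electrons → 4(1)+2, aromatic.

The anion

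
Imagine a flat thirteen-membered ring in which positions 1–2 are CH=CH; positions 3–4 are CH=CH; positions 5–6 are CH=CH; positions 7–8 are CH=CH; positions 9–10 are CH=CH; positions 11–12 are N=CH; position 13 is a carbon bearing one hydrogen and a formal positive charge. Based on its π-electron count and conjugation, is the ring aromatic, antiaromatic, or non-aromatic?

The p orbitals form a continuous loop: each doubly-bonded ring atom is sp² with one p-orbital electron; each =N– nitrogen is pyridine-type (lone pair in the sp² plane, one electron in the p orbital); the carbocation has an empty p orbital. The ring is fully conjugated.
Adding the contributions, 6 × 2 = 12 from the double-bond units + 0 from the CH(+) atom = 12.
12 is a 4n count (n = 3), so the planar conjugated ring is antiaromatic.

Antiaromatic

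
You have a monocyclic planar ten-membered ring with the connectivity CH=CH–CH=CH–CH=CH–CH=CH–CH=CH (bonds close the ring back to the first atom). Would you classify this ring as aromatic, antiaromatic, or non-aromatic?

Check conjugation: each doubly-bonded ring atom is sp² with one p-orbital electron — every position has a p orbital, so the cyclic π system is continuous.
Adding the contributions, 5 × 2 = 10 from the 5 double-bond units.
Since 10 = 4·2 + 2, the ring meets the 4n+2 criterion.

Aromatic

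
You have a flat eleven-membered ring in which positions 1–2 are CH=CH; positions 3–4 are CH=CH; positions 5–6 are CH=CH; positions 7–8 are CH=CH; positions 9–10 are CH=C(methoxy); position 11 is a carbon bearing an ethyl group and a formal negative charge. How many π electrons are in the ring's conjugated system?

12

All ring atoms are sp² and supply a p orbital to the ring (every atom in a ring double bond is sp² and brings one electron to the p orbital; the carbanion's lone pair occupies the p orbital); the conjugation is uninterrupted.
π-electron count: 5 × 2 = 10 from the double-bond units + 2 from the C(ethyl)(-) atom = 12.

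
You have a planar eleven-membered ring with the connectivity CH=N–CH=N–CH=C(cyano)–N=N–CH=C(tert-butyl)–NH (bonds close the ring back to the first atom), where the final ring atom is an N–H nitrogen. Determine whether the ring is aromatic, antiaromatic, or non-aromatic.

Antiaromatic

Check conjugation: each doubly-bonded ring atom is sp² with one p-orbital electron; each sp² =N– keeps its lone pair in-plane and puts one electron into the π system; the pyrrole-type nitrogen donates its lone pair from the p orbital — every position has a p orbital, so the cyclic π system is continuous.
π-electron count: 5 × 2 = 10 from the double-bond units + 2 from the NH atom = 12.
A 4n π count (12, n = 3) in a planar conjugated ring means antiaromatic.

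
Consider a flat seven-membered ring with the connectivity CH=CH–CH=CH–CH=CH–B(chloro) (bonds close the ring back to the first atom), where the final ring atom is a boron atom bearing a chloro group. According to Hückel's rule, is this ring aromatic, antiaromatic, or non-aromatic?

Aromatic

Check conjugation: every atom in a ring double bond is sp² and brings one electron to the p orbital; the boron has an empty p orbital — every position has a p orbital, so the cyclic π system is continuous.
Tallying contributions gives 3 × 2 = 6 from the double-bond units + 0 from the B(chloro) atom = 6.
With 6 π electrons (n = 1), the Hückel 4n+2 condition holds.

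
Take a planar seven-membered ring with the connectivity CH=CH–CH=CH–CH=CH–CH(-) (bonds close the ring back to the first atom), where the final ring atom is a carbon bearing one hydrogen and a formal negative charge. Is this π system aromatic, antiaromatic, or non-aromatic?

All ring atoms are sp² and supply a p orbital to the ring (each doubly-bonded ring atom is sp² with one p-orbital electron; the carbanion's lone pair occupies the p orbital); the conjugation is uninterrupted.
Tallying contributions gives 3 × 2 = 6 from the double-bond units + 2 from the CH(-) atom = 8.
With 8 = 4·2 π electrons, Hückel's rule classifies the planar ring as antiaromatic.

Antiaromatic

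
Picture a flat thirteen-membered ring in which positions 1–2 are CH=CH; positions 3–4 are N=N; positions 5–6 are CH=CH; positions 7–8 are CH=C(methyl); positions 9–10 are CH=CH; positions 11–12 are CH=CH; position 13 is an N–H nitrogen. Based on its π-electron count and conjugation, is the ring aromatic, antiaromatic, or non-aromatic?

Aromatic

All ring atoms are sp² and supply a p orbital to the ring (each doubly-bonded ring atom is sp² with one p-orbital electron; the doubly-bonded nitrogens are pyridine-type — their lone pairs lie in the ring plane, leaving one electron in the p orbital; the pyrrole-type nitrogen donates its lone pair from the p orbital); the conjugation is uninterrupted.
Tallying contributions gives 6 × 2 = 12 from the double-bond units + 2 from the NH atom = 14.
14 = 4(3) + 2, which satisfies Hückel's 4n+2 rule.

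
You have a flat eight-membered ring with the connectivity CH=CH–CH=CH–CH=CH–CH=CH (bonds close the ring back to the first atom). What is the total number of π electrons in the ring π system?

Check conjugation: each doubly-bonded ring atom is sp² with one p-orbital electron — every position has a p orbital, so the cyclic π system is continuous.
Adding the contributions, 4 × 2 = 8 from the 4 double-bond units.

8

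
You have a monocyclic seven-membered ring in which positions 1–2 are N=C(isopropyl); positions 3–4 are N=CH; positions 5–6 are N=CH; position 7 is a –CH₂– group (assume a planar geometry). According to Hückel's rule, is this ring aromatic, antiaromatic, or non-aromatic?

The CH2 position has four σ bonds — the tetrahedral CH₂ carbon is sp³ and has no p orbital in the ring π system — so the cyclic conjugation is interrupted.
Without a continuous loop of overlapping p orbitals the Hückel electron count never comes into play.

Non-aromatic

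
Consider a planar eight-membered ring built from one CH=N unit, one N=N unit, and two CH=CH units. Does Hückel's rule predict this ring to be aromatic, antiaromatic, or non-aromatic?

The p orbitals form a continuous loop: each doubly-bonded ring atom is sp² with one p-orbital electron; the doubly-bonded nitrogens are pyridine-type — their lone pairs lie in the ring plane, leaving one electron in the p orbital. The ring is fully conjugated.
π-electron count: 4 × 2 = 8 from the 4 double-bond units.
8 = 4(2); a planar, fully conjugated 4n system is antiaromatic.

Antiaromatic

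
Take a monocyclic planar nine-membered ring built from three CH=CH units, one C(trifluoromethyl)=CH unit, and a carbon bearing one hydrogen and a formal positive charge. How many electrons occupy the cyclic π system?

8

The p orbitals form a continuous loop: the double-bond atoms are sp², each contributing one p electron; the carbocation has an empty p orbital. The ring is fully conjugated.
Adding the contributions, 4 × 2 = 8 from the double-bond units + 0 from the CH(+) atom = 8.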